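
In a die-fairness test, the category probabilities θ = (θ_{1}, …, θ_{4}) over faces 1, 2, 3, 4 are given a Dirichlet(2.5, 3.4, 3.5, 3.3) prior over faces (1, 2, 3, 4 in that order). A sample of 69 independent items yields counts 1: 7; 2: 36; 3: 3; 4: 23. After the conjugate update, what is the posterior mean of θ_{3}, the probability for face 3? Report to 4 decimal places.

The Dirichlet prior is conjugate to the Multinomial likelihood: each posterior αⱼ = prior αⱼ + observed count nⱼ.
Posterior concentration: (9.5, 39.4, 6.5, 26.3), total = 81.7.
E[θ_{3}|data] = α_{3}/Σα = 6.5/81.7 = 0.0796.

0.0796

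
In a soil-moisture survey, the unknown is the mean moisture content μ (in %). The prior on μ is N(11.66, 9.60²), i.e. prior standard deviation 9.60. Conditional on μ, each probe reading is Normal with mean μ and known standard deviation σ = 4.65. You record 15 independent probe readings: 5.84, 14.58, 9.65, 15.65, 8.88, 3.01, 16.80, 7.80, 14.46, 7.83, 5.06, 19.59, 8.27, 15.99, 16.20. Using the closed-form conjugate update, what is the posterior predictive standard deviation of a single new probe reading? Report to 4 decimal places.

4.8002

For Normal data with known variance σ², a Normal(μ₀, σ₀²) prior on μ is conjugate. Posterior precision = 1/σ₀² + n/σ²; posterior mean is the precision-weighted average of μ₀ and x̄.
σ₀² = 9.60² = 92.16, σ² = 4.65² = 21.6225; σ² + n·σ₀² = 21.6225 + 15·92.16 = 1404.0225.
Posterior precision = 1/σ₀² + n/σ² = 1/92.16 + 15/21.6225 = (σ² + n·σ₀²)/(σ₀²σ²) = 1404.0225/(92.16·21.6225); posterior variance σₙ² = σ₀²σ²/(σ² + n·σ₀²) = 92.16·21.6225/1404.0225 = 1.419300.
Predictive variance for one new observation = σₙ² + σ² = 92.16·21.6225/1404.0225 + 21.6225 = σ²·(σ₀² + 1404.0225)/1404.0225 = 21.6225·1496.1825/1404.0225 = 23.041800; SD = √(21.6225·1496.1825/1404.0225) = 4.8002.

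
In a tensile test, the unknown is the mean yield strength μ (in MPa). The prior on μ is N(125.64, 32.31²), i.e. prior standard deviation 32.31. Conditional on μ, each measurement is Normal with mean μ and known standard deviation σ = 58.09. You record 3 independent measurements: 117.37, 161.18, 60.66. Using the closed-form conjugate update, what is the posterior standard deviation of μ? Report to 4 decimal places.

23.2687

For Normal data with known variance σ², a Normal(μ₀, σ₀²) prior on μ is conjugate. Posterior precision = 1/σ₀² + n/σ²; posterior mean is the precision-weighted average of μ₀ and x̄.
σ₀² = 32.31² = 1043.9361, σ² = 58.09² = 3374.4481; σ² + n·σ₀² = 3374.4481 + 3·1043.9361 = 6506.2564.
Posterior precision = 1/σ₀² + n/σ² = 1/1043.9361 + 3/3374.4481 = (σ² + n·σ₀²)/(σ₀²σ²) = 6506.2564/(1043.9361·3374.4481); posterior variance σₙ² = σ₀²σ²/(σ² + n·σ₀²) = 1043.9361·3374.4481/6506.2564 = 541.433963.
Posterior SD = √σₙ² = √(1043.9361·3374.4481/6506.2564) = 23.2687.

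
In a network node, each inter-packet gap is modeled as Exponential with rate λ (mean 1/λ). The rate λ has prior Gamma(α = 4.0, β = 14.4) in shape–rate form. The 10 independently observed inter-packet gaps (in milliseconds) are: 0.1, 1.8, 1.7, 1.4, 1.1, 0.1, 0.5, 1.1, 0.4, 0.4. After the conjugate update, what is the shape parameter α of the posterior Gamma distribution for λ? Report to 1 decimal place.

14.0

With a Gamma(shape α, rate β) prior on the exponential rate λ, the posterior after n observations with total T = Σxᵢ is Gamma(α+n, β+T).
Sum of observations T = 8.6 milliseconds; n = 10.
Posterior: Gamma(4.0+10, 14.4+8.6) = Gamma(14.0, 23.0).
Posterior α = 14.0.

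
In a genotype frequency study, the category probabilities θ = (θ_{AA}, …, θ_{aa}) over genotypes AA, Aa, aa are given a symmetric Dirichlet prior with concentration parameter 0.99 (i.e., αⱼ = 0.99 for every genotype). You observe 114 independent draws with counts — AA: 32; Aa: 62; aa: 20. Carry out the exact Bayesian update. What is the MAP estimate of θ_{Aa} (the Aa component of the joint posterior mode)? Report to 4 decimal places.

The Dirichlet prior is conjugate to the Multinomial likelihood: each posterior αⱼ = prior αⱼ + observed count nⱼ.
Posterior concentration: (32.99, 62.99, 20.99), total = 116.97.
Joint mode component: (α_{Aa}−1)/(Σα−K) = 61.99/113.97 = 0.5439.

0.5439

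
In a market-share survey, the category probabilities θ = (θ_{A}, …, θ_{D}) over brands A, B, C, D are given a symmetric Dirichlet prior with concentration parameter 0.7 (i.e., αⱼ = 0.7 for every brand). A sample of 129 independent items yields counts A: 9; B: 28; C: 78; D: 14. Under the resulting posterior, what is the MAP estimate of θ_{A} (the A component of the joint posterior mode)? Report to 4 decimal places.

0.0681

The Dirichlet prior is conjugate to the Multinomial likelihood: each posterior αⱼ = prior αⱼ + observed count nⱼ.
Posterior concentration: (9.7, 28.7, 78.7, 14.7), total = 131.8.
Joint mode component: (α_{A}−1)/(Σα−K) = 8.7/127.8 = 0.0681.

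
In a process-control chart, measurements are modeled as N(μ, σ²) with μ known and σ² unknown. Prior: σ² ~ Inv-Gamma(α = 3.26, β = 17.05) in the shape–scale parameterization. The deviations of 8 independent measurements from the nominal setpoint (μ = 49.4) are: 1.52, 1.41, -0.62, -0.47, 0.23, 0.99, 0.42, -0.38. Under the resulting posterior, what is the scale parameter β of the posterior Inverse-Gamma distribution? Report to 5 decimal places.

20.17880

With known mean μ and an Inverse-Gamma(α, β) prior on σ², the Normal likelihood is conjugate: posterior is Inv-Gamma(α + n/2, β + Σ(xᵢ−μ)²/2).
Σ(xᵢ−μ)² = (1.52)² + (1.41)² + (-0.62)² + (-0.47)² + (0.23)² + (0.99)² + (0.42)² + (-0.38)² = 6.2576.
Posterior: Inv-Gamma(3.26 + 8/2, 17.05 + 6.2576/2) = Inv-Gamma(7.26, 20.17880).
Posterior β = 20.17880.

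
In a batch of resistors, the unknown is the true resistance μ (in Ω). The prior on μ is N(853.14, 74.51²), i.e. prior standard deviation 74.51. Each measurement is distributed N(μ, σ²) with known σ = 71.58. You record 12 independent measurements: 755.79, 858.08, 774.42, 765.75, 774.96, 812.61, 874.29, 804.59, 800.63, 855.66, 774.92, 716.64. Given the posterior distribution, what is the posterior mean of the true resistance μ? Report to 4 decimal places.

For Normal data with known variance σ², a Normal(μ₀, σ₀²) prior on μ is conjugate. Posterior precision = 1/σ₀² + n/σ²; posterior mean is the precision-weighted average of μ₀ and x̄.
Σxᵢ = 755.79 + 858.08 + 774.42 + 765.75 + 774.96 + 812.61 + 874.29 + 804.59 + 800.63 + 855.66 + 774.92 + 716.64 = 9568.34, so n·x̄ = 9568.34.
σ₀² = 74.51² = 5551.7401, σ² = 71.58² = 5123.6964; σ² + n·σ₀² = 5123.6964 + 12·5551.7401 = 71744.5776.
Posterior mean = (μ₀/σ₀² + n·x̄/σ²)/(1/σ₀² + n/σ²) = (σ²·μ₀ + σ₀²·n·x̄)/(σ² + n·σ₀²) = (5123.6964·853.14 + 5551.7401·9568.34)/71744.5776 = 57492167.21513/71744.5776 = 801.3451.

801.3451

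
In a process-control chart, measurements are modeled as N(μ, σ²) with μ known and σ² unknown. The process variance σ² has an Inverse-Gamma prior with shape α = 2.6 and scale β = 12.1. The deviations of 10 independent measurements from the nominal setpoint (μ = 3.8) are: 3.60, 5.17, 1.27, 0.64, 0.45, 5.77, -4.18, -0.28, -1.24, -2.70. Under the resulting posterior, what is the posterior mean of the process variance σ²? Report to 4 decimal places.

With known mean μ and an Inverse-Gamma(α, β) prior on σ², the Normal likelihood is conjugate: posterior is Inv-Gamma(α + n/2, β + Σ(xᵢ−μ)²/2).
Σ(xᵢ−μ)² = (3.60)² + (5.17)² + (1.27)² + (0.64)² + (0.45)² + (5.77)² + (-4.18)² + (-0.28)² + (-1.24)² + (-2.70)² = 101.5852.
Posterior: Inv-Gamma(2.6 + 10/2, 12.1 + 101.5852/2) = Inv-Gamma(7.60, 62.89260).
E[σ²|data] = β/(α−1) = 62.89260/6.60 = 9.5292.

9.5292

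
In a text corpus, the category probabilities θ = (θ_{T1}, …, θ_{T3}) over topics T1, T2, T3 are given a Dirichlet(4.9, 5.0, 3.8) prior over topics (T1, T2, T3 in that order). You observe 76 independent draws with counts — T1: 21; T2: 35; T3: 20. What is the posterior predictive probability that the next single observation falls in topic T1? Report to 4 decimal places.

0.2887

The Dirichlet prior is conjugate to the Multinomial likelihood: each posterior αⱼ = prior αⱼ + observed count nⱼ.
Posterior concentration: (25.9, 40.0, 23.8), total = 89.7.
P(next = T1 | data) = α_{T1}/Σα = 0.2887.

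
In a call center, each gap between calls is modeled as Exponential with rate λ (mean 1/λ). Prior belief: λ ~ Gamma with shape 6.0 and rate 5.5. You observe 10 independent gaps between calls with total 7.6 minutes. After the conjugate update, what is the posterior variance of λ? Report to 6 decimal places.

With a Gamma(shape α, rate β) prior on the exponential rate λ, the posterior after n observations with total T = Σxᵢ is Gamma(α+n, β+T).
Posterior: Gamma(6.0+10, 5.5+7.6) = Gamma(16.0, 13.1).
Var = α/β² = 0.093235.

0.093235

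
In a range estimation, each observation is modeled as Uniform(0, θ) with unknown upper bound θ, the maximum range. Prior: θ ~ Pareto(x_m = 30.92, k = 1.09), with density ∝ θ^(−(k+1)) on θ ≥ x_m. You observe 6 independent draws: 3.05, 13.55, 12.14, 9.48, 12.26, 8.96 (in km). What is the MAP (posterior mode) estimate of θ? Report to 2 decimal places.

A Pareto(scale x_m, shape k) prior on the upper bound θ of Uniform(0, θ) is conjugate: posterior is Pareto(max(x_m, max xᵢ), k + n).
Sample maximum = 13.55; prior scale x_m = 30.92 → posterior scale = max = 30.92.
Posterior shape = 1.09 + 6 = 7.09.
The Pareto density is decreasing on [x_m, ∞), so the mode is x_m = 30.92.

30.92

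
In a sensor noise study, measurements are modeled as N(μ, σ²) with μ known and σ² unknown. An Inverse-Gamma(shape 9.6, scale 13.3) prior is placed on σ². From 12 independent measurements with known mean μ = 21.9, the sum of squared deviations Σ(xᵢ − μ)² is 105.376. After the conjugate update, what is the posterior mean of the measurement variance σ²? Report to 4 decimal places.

4.5197

With known mean μ and an Inverse-Gamma(α, β) prior on σ², the Normal likelihood is conjugate: posterior is Inv-Gamma(α + n/2, β + Σ(xᵢ−μ)²/2).
Posterior: Inv-Gamma(9.6 + 12/2, 13.3 + 105.376/2) = Inv-Gamma(15.60, 65.9880).
E[σ²|data] = β/(α−1) = 65.9880/14.60 = 4.5197.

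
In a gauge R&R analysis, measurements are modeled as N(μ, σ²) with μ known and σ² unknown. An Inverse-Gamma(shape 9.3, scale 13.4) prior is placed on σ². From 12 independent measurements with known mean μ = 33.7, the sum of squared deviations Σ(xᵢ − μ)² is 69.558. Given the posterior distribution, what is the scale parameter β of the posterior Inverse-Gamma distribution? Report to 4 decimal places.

With known mean μ and an Inverse-Gamma(α, β) prior on σ², the Normal likelihood is conjugate: posterior is Inv-Gamma(α + n/2, β + Σ(xᵢ−μ)²/2).
Posterior: Inv-Gamma(9.3 + 12/2, 13.4 + 69.558/2) = Inv-Gamma(15.30, 48.1790).
Posterior β = 48.1790.

48.1790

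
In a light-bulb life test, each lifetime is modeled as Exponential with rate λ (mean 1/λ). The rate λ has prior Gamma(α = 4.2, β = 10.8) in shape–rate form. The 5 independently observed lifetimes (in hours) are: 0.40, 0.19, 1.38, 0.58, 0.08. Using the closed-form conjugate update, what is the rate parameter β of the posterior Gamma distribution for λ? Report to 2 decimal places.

With a Gamma(shape α, rate β) prior on the exponential rate λ, the posterior after n observations with total T = Σxᵢ is Gamma(α+n, β+T).
Sum of observations T = 2.63 hours; n = 5.
Posterior: Gamma(4.2+5, 10.8+2.63) = Gamma(9.2, 13.43).
Posterior β = 13.43.

13.43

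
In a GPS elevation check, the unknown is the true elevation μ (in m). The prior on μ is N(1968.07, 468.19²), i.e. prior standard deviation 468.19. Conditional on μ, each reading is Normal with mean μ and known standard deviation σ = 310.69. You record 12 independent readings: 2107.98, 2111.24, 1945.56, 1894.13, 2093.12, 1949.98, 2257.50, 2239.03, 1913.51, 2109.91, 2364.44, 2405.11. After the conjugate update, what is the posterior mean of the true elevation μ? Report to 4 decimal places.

For Normal data with known variance σ², a Normal(μ₀, σ₀²) prior on μ is conjugate. Posterior precision = 1/σ₀² + n/σ²; posterior mean is the precision-weighted average of μ₀ and x̄.
Σxᵢ = 2107.98 + 2111.24 + 1945.56 + 1894.13 + 2093.12 + 1949.98 + 2257.50 + 2239.03 + 1913.51 + 2109.91 + 2364.44 + 2405.11 = 25391.51, so n·x̄ = 25391.51.
σ₀² = 468.19² = 219201.8761, σ² = 310.69² = 96528.2761; σ² + n·σ₀² = 96528.2761 + 12·219201.8761 = 2726950.7893.
Posterior mean = (μ₀/σ₀² + n·x̄/σ²)/(1/σ₀² + n/σ²) = (σ²·μ₀ + σ₀²·n·x̄)/(σ² + n·σ₀²) = (96528.2761·1968.07 + 219201.8761·25391.51)/2726950.7893 = 5755841033.356038/2726950.7893 = 2110.7242.

2110.7242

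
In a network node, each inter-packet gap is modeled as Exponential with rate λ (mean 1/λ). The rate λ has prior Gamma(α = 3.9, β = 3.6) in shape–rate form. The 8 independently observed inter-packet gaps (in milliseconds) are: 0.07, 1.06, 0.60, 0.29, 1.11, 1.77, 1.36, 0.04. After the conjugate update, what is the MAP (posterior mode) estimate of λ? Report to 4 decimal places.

With a Gamma(shape α, rate β) prior on the exponential rate λ, the posterior after n observations with total T = Σxᵢ is Gamma(α+n, β+T).
Sum of observations T = 6.30 milliseconds; n = 8.
Posterior: Gamma(3.9+8, 3.6+6.30) = Gamma(11.9, 9.90).
Mode = (α−1)/β = 1.1010.

1.1010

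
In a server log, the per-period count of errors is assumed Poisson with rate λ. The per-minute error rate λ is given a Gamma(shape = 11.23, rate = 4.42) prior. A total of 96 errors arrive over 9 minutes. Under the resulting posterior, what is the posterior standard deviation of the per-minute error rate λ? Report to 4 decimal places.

0.7716

With a Gamma(shape α, rate β) prior, the Poisson likelihood is conjugate: the posterior is Gamma(α + ΣXᵢ, β + n).
Posterior: Gamma(α+S, β+n) = Gamma(11.23+96, 4.42+9) = Gamma(107.23, 13.42).
SD = √α/β = √107.23/13.42 = 0.7716.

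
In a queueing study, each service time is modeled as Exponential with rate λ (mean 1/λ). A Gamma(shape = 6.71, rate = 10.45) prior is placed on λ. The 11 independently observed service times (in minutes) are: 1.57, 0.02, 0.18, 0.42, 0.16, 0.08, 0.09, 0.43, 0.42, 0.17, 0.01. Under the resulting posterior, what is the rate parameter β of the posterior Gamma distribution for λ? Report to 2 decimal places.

14.00

With a Gamma(shape α, rate β) prior on the exponential rate λ, the posterior after n observations with total T = Σxᵢ is Gamma(α+n, β+T).
Sum of observations T = 3.55 minutes; n = 11.
Posterior: Gamma(6.71+11, 10.45+3.55) = Gamma(17.71, 14.00).
Posterior β = 14.00.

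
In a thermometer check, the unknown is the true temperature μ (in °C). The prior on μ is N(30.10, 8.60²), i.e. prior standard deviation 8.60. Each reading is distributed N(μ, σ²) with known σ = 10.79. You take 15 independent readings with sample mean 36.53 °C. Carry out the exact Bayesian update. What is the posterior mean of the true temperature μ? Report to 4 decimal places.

For Normal data with known variance σ², a Normal(μ₀, σ₀²) prior on μ is conjugate. Posterior precision = 1/σ₀² + n/σ²; posterior mean is the precision-weighted average of μ₀ and x̄.
n·x̄ = 15·36.53 = 547.95.
σ₀² = 8.60² = 73.96, σ² = 10.79² = 116.4241; σ² + n·σ₀² = 116.4241 + 15·73.96 = 1225.8241.
Posterior mean = (μ₀/σ₀² + n·x̄/σ²)/(1/σ₀² + n/σ²) = (σ²·μ₀ + σ₀²·n·x̄)/(σ² + n·σ₀²) = (116.4241·30.10 + 73.96·547.95)/1225.8241 = 44030.74741/1225.8241 = 35.9193.

35.9193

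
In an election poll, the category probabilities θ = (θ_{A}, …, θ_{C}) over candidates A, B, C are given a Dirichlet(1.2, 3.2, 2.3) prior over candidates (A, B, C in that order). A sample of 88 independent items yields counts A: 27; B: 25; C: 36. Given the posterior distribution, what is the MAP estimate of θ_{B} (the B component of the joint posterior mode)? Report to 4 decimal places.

0.2966

The Dirichlet prior is conjugate to the Multinomial likelihood: each posterior αⱼ = prior αⱼ + observed count nⱼ.
Posterior concentration: (28.2, 28.2, 38.3), total = 94.7.
Joint mode component: (α_{B}−1)/(Σα−K) = 27.2/91.7 = 0.2966.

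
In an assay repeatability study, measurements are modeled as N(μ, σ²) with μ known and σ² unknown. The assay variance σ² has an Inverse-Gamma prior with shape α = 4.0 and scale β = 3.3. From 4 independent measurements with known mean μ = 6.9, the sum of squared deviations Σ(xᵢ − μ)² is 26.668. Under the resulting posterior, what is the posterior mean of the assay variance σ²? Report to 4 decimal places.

With known mean μ and an Inverse-Gamma(α, β) prior on σ², the Normal likelihood is conjugate: posterior is Inv-Gamma(α + n/2, β + Σ(xᵢ−μ)²/2).
Posterior: Inv-Gamma(4.0 + 4/2, 3.3 + 26.668/2) = Inv-Gamma(6.00, 16.6340).
E[σ²|data] = β/(α−1) = 16.6340/5.00 = 3.3268.

3.3268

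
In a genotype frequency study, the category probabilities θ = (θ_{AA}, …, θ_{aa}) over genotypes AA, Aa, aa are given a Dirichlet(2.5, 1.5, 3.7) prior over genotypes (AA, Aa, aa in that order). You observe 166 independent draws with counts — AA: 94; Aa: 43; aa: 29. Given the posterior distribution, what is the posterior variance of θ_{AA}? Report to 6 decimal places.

0.001413

The Dirichlet prior is conjugate to the Multinomial likelihood: each posterior αⱼ = prior αⱼ + observed count nⱼ.
Posterior concentration: (96.5, 44.5, 32.7), total = 173.7.
Var[θ_j] = α_j(Σα−α_j)/((Σα)²(Σα+1)) = 96.5·77.2/(173.7²·174.7) = 0.001413.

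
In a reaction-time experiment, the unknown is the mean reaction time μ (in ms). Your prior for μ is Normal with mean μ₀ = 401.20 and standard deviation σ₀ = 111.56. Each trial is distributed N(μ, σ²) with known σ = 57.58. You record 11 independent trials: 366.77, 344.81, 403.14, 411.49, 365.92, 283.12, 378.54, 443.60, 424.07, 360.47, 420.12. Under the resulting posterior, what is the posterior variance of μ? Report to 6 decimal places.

For Normal data with known variance σ², a Normal(μ₀, σ₀²) prior on μ is conjugate. Posterior precision = 1/σ₀² + n/σ²; posterior mean is the precision-weighted average of μ₀ and x̄.
σ₀² = 111.56² = 12445.6336, σ² = 57.58² = 3315.4564; σ² + n·σ₀² = 3315.4564 + 11·12445.6336 = 140217.426.
Posterior precision = 1/σ₀² + n/σ² = 1/12445.6336 + 11/3315.4564 = (σ² + n·σ₀²)/(σ₀²σ²) = 140217.426/(12445.6336·3315.4564); posterior variance σₙ² = σ₀²σ²/(σ² + n·σ₀²) = 12445.6336·3315.4564/140217.426 = 294.278370.

294.278370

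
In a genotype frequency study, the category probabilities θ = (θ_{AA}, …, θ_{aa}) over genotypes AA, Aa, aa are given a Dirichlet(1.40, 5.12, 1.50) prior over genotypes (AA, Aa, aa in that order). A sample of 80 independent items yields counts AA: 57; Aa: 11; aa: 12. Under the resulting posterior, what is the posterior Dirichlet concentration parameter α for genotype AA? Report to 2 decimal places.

The Dirichlet prior is conjugate to the Multinomial likelihood: each posterior αⱼ = prior αⱼ + observed count nⱼ.
Posterior concentration: (58.40, 16.12, 13.50), total = 88.02.
α_{AA} = 1.40 + 57 = 58.40.

58.40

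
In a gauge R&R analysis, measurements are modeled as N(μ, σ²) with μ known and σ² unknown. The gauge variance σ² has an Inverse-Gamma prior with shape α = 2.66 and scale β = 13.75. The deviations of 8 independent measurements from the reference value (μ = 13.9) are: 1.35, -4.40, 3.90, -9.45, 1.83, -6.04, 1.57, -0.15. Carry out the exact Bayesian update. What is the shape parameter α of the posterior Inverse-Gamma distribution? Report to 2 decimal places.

6.66

With known mean μ and an Inverse-Gamma(α, β) prior on σ², the Normal likelihood is conjugate: posterior is Inv-Gamma(α + n/2, β + Σ(xᵢ−μ)²/2).
Σ(xᵢ−μ)² = (1.35)² + (-4.40)² + (3.90)² + (-9.45)² + (1.83)² + (-6.04)² + (1.57)² + (-0.15)² = 168.0129.
Posterior: Inv-Gamma(2.66 + 8/2, 13.75 + 168.0129/2) = Inv-Gamma(6.66, 97.75645).
Posterior α = 6.66.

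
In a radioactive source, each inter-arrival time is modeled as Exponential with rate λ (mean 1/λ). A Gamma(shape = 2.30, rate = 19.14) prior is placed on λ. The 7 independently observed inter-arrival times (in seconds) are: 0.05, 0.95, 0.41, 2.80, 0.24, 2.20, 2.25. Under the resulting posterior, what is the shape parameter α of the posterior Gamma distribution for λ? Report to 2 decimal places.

9.30

With a Gamma(shape α, rate β) prior on the exponential rate λ, the posterior after n observations with total T = Σxᵢ is Gamma(α+n, β+T).
Sum of observations T = 8.90 seconds; n = 7.
Posterior: Gamma(2.30+7, 19.14+8.90) = Gamma(9.30, 28.04).
Posterior α = 9.30.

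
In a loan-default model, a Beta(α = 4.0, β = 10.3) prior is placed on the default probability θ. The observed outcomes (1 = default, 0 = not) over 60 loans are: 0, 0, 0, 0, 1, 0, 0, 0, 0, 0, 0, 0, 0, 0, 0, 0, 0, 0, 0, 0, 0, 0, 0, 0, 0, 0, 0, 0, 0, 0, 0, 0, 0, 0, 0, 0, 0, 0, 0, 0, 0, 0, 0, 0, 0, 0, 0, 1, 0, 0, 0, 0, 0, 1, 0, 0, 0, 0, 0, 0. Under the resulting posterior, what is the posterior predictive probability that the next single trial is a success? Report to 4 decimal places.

The Beta prior is conjugate to a Binomial/Bernoulli likelihood; the update adds successes to α and failures to β.
Posterior: Beta(α+k, β+n−k) = Beta(4.0+3, 10.3+57) = Beta(7.0, 67.3).
For a single future Bernoulli trial, P(success | data) = α/(α+β) = 0.0942.

0.0942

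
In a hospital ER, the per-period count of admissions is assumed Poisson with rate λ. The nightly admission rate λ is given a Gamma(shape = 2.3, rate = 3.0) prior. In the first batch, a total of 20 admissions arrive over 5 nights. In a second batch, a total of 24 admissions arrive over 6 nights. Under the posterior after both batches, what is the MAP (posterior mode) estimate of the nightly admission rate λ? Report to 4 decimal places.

With a Gamma(shape α, rate β) prior, the Poisson likelihood is conjugate: the posterior is Gamma(α + ΣXᵢ, β + n).
After batch 1: Gamma(α+S, β+n) = Gamma(2.3+20, 3.0+5) = Gamma(22.3, 8.0).
After batch 2: Gamma(α+S, β+n) = Gamma(22.3+24, 8.0+6) = Gamma(46.3, 14.0).
Mode of Gamma(α,β) for α≥1 is (α−1)/β = 45.3/14.0 = 3.2357.

3.2357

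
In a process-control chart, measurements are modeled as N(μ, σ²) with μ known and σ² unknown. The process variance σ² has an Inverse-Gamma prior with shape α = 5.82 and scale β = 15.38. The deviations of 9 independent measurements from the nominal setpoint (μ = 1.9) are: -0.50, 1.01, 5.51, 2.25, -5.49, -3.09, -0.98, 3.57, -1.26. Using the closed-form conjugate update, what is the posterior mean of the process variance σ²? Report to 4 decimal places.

6.5683

With known mean μ and an Inverse-Gamma(α, β) prior on σ², the Normal likelihood is conjugate: posterior is Inv-Gamma(α + n/2, β + Σ(xᵢ−μ)²/2).
Σ(xᵢ−μ)² = (-0.50)² + (1.01)² + (5.51)² + (2.25)² + (-5.49)² + (-3.09)² + (-0.98)² + (3.57)² + (-1.26)² = 91.6738.
Posterior: Inv-Gamma(5.82 + 9/2, 15.38 + 91.6738/2) = Inv-Gamma(10.32, 61.21690).
E[σ²|data] = β/(α−1) = 61.21690/9.32 = 6.5683.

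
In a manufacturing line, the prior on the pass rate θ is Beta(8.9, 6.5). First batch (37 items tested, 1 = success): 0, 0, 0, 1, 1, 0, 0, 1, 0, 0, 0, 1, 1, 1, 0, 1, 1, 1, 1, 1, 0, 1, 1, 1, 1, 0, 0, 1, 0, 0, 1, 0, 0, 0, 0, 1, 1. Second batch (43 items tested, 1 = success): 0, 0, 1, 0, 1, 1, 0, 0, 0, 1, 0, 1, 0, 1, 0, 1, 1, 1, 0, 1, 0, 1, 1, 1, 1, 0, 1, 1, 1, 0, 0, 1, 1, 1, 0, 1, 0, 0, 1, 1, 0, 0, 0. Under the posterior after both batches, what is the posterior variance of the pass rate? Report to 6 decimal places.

0.002582

The Beta prior is conjugate to a Binomial/Bernoulli likelihood; the update adds successes to α and failures to β.
After batch 1: Beta(8.9+19, 6.5+18) = Beta(27.9, 24.5).
After batch 2: Beta(27.9+23, 24.5+20) = Beta(50.9, 44.5).
Var = αβ/((α+β)²(α+β+1)) = 50.9·44.5/(95.4²·96.4) = 0.002582.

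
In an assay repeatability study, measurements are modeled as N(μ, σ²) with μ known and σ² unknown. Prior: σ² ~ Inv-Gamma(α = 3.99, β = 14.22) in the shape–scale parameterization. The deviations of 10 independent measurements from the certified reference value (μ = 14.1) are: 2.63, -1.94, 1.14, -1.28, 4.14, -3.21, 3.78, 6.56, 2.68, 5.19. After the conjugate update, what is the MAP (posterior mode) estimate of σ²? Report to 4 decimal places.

8.0552

With known mean μ and an Inverse-Gamma(α, β) prior on σ², the Normal likelihood is conjugate: posterior is Inv-Gamma(α + n/2, β + Σ(xᵢ−μ)²/2).
Σ(xᵢ−μ)² = (2.63)² + (-1.94)² + (1.14)² + (-1.28)² + (4.14)² + (-3.21)² + (3.78)² + (6.56)² + (2.68)² + (5.19)² = 132.5027.
Posterior: Inv-Gamma(3.99 + 10/2, 14.22 + 132.5027/2) = Inv-Gamma(8.99, 80.47135).
Mode = β/(α+1) = 80.47135/9.99 = 8.0552.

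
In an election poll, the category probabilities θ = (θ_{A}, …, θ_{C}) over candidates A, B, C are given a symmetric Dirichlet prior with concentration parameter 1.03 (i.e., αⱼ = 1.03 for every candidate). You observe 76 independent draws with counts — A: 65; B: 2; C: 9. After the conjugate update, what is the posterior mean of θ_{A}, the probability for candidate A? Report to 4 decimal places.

The Dirichlet prior is conjugate to the Multinomial likelihood: each posterior αⱼ = prior αⱼ + observed count nⱼ.
Posterior concentration: (66.03, 3.03, 10.03), total = 79.09.
E[θ_{A}|data] = α_{A}/Σα = 66.03/79.09 = 0.8349.

0.8349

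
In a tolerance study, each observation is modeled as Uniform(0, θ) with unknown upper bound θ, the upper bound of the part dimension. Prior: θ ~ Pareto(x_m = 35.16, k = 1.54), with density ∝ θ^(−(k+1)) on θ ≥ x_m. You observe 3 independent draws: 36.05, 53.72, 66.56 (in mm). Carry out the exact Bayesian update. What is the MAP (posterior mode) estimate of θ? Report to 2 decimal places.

66.56

A Pareto(scale x_m, shape k) prior on the upper bound θ of Uniform(0, θ) is conjugate: posterior is Pareto(max(x_m, max xᵢ), k + n).
Sample maximum = 66.56; prior scale x_m = 35.16 → posterior scale = max = 66.56.
Posterior shape = 1.54 + 3 = 4.54.
The Pareto density is decreasing on [x_m, ∞), so the mode is x_m = 66.56.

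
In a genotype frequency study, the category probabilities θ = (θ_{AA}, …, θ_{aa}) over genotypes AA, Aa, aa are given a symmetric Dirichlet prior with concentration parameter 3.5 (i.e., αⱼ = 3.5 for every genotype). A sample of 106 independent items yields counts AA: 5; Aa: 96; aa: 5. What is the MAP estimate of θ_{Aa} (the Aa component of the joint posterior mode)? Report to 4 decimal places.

0.8678

The Dirichlet prior is conjugate to the Multinomial likelihood: each posterior αⱼ = prior αⱼ + observed count nⱼ.
Posterior concentration: (8.5, 99.5, 8.5), total = 116.5.
Joint mode component: (α_{Aa}−1)/(Σα−K) = 98.5/113.5 = 0.8678.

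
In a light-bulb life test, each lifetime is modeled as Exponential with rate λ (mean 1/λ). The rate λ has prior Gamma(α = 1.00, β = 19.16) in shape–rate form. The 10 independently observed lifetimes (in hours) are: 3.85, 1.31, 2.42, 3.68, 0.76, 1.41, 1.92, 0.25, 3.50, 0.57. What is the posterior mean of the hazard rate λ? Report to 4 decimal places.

0.2833

With a Gamma(shape α, rate β) prior on the exponential rate λ, the posterior after n observations with total T = Σxᵢ is Gamma(α+n, β+T).
Sum of observations T = 19.67 hours; n = 10.
Posterior: Gamma(1.00+10, 19.16+19.67) = Gamma(11.00, 38.83).
Posterior mean of λ = α/β = 11.00/38.83 = 0.2833.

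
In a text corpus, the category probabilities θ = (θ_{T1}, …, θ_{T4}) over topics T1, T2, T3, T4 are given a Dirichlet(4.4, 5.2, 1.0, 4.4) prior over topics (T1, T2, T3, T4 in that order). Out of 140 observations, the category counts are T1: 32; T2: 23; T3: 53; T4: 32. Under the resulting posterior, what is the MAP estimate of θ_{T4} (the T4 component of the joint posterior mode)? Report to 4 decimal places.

The Dirichlet prior is conjugate to the Multinomial likelihood: each posterior αⱼ = prior αⱼ + observed count nⱼ.
Posterior concentration: (36.4, 28.2, 54.0, 36.4), total = 155.0.
Joint mode component: (α_{T4}−1)/(Σα−K) = 35.4/151.0 = 0.2344.

0.2344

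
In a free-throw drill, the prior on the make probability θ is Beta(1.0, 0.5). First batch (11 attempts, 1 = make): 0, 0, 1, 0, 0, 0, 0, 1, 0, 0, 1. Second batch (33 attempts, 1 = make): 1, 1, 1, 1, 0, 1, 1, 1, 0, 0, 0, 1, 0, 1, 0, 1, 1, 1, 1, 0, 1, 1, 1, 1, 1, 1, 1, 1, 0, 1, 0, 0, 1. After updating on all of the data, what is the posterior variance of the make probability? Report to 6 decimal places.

The Beta prior is conjugate to a Binomial/Bernoulli likelihood; the update adds successes to α and failures to β.
After batch 1: Beta(1.0+3, 0.5+8) = Beta(4.0, 8.5).
After batch 2: Beta(4.0+23, 8.5+10) = Beta(27.0, 18.5).
Var = αβ/((α+β)²(α+β+1)) = 27.0·18.5/(45.5²·46.5) = 0.005189.

0.005189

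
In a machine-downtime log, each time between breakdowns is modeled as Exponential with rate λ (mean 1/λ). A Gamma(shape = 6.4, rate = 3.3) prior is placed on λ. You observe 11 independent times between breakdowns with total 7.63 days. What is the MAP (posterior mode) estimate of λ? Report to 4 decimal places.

With a Gamma(shape α, rate β) prior on the exponential rate λ, the posterior after n observations with total T = Σxᵢ is Gamma(α+n, β+T).
Posterior: Gamma(6.4+11, 3.3+7.63) = Gamma(17.4, 10.93).
Mode = (α−1)/β = 1.5005.

1.5005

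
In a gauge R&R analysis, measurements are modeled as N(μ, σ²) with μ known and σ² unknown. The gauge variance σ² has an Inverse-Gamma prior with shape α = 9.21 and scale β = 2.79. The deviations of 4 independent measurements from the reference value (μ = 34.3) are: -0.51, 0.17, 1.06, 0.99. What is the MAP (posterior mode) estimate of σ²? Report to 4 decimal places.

0.3265

With known mean μ and an Inverse-Gamma(α, β) prior on σ², the Normal likelihood is conjugate: posterior is Inv-Gamma(α + n/2, β + Σ(xᵢ−μ)²/2).
Σ(xᵢ−μ)² = (-0.51)² + (0.17)² + (1.06)² + (0.99)² = 2.3927.
Posterior: Inv-Gamma(9.21 + 4/2, 2.79 + 2.3927/2) = Inv-Gamma(11.21, 3.98635).
Mode = β/(α+1) = 3.98635/12.21 = 0.3265.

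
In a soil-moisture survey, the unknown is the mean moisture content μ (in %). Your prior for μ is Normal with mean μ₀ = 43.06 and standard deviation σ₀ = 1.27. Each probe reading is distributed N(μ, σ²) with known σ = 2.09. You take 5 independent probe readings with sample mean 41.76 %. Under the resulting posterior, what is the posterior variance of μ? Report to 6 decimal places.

0.566680

For Normal data with known variance σ², a Normal(μ₀, σ₀²) prior on μ is conjugate. Posterior precision = 1/σ₀² + n/σ²; posterior mean is the precision-weighted average of μ₀ and x̄.
σ₀² = 1.27² = 1.6129, σ² = 2.09² = 4.3681; σ² + n·σ₀² = 4.3681 + 5·1.6129 = 12.4326.
Posterior precision = 1/σ₀² + n/σ² = 1/1.6129 + 5/4.3681 = (σ² + n·σ₀²)/(σ₀²σ²) = 12.4326/(1.6129·4.3681); posterior variance σₙ² = σ₀²σ²/(σ² + n·σ₀²) = 1.6129·4.3681/12.4326 = 0.566680.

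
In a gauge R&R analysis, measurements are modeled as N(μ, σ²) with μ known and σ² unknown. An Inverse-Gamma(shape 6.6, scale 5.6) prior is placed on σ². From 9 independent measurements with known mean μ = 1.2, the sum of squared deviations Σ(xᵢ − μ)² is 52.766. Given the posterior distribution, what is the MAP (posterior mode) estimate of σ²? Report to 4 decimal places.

With known mean μ and an Inverse-Gamma(α, β) prior on σ², the Normal likelihood is conjugate: posterior is Inv-Gamma(α + n/2, β + Σ(xᵢ−μ)²/2).
Posterior: Inv-Gamma(6.6 + 9/2, 5.6 + 52.766/2) = Inv-Gamma(11.10, 31.9830).
Mode = β/(α+1) = 31.9830/12.10 = 2.6432.

2.6432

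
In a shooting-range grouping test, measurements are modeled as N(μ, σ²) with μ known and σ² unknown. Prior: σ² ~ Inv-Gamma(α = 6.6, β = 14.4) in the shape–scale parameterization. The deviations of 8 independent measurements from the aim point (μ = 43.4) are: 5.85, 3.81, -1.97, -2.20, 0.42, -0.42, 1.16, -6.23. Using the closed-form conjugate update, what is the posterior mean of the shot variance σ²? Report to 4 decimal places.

With known mean μ and an Inverse-Gamma(α, β) prior on σ², the Normal likelihood is conjugate: posterior is Inv-Gamma(α + n/2, β + Σ(xᵢ−μ)²/2).
Σ(xᵢ−μ)² = (5.85)² + (3.81)² + (-1.97)² + (-2.20)² + (0.42)² + (-0.42)² + (1.16)² + (-6.23)² = 97.9708.
Posterior: Inv-Gamma(6.6 + 8/2, 14.4 + 97.9708/2) = Inv-Gamma(10.60, 63.38540).
E[σ²|data] = β/(α−1) = 63.38540/9.60 = 6.6026.

6.6026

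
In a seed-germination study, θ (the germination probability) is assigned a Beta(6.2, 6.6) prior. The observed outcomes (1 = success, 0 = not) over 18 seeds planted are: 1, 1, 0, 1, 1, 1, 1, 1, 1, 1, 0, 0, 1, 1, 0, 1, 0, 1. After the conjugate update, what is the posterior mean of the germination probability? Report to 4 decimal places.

The Beta prior is conjugate to a Binomial/Bernoulli likelihood; the update adds successes to α and failures to β.
Posterior: Beta(α+k, β+n−k) = Beta(6.2+13, 6.6+5) = Beta(19.2, 11.6).
Posterior mean = α/(α+β) = 19.2/30.8 = 0.6234.

0.6234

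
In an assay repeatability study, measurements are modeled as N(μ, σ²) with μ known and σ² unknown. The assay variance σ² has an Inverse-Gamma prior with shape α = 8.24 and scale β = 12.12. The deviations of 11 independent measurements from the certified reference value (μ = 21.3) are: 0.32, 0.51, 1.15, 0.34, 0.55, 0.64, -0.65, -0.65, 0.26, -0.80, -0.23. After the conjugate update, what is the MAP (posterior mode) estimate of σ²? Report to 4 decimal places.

0.9619

With known mean μ and an Inverse-Gamma(α, β) prior on σ², the Normal likelihood is conjugate: posterior is Inv-Gamma(α + n/2, β + Σ(xᵢ−μ)²/2).
Σ(xᵢ−μ)² = (0.32)² + (0.51)² + (1.15)² + (0.34)² + (0.55)² + (0.64)² + (-0.65)² + (-0.65)² + (0.26)² + (-0.80)² + (-0.23)² = 4.1182.
Posterior: Inv-Gamma(8.24 + 11/2, 12.12 + 4.1182/2) = Inv-Gamma(13.74, 14.17910).
Mode = β/(α+1) = 14.17910/14.74 = 0.9619.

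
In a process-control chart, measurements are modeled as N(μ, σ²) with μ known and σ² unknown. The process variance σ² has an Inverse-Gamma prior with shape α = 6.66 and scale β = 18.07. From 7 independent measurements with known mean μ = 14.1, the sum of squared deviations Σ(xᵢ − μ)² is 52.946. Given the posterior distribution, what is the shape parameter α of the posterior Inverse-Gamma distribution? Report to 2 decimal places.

10.16

With known mean μ and an Inverse-Gamma(α, β) prior on σ², the Normal likelihood is conjugate: posterior is Inv-Gamma(α + n/2, β + Σ(xᵢ−μ)²/2).
Posterior: Inv-Gamma(6.66 + 7/2, 18.07 + 52.946/2) = Inv-Gamma(10.16, 44.5430).
Posterior α = 10.16.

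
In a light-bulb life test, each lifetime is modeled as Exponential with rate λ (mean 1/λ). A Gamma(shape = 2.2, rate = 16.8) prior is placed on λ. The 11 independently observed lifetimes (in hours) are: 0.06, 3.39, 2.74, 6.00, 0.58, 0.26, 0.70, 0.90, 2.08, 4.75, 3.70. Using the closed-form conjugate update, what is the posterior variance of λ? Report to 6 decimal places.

With a Gamma(shape α, rate β) prior on the exponential rate λ, the posterior after n observations with total T = Σxᵢ is Gamma(α+n, β+T).
Sum of observations T = 25.16 hours; n = 11.
Posterior: Gamma(2.2+11, 16.8+25.16) = Gamma(13.2, 41.96).
Var = α/β² = 0.007497.

0.007497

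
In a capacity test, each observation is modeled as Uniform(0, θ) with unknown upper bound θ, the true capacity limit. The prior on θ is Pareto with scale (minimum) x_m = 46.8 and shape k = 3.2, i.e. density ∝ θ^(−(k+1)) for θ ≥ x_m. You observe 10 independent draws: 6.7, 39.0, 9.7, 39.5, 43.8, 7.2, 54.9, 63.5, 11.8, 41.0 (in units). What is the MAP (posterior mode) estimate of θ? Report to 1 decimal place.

A Pareto(scale x_m, shape k) prior on the upper bound θ of Uniform(0, θ) is conjugate: posterior is Pareto(max(x_m, max xᵢ), k + n).
Sample maximum = 63.5; prior scale x_m = 46.8 → posterior scale = max = 63.5.
Posterior shape = 3.2 + 10 = 13.2.
The Pareto density is decreasing on [x_m, ∞), so the mode is x_m = 63.5.

63.5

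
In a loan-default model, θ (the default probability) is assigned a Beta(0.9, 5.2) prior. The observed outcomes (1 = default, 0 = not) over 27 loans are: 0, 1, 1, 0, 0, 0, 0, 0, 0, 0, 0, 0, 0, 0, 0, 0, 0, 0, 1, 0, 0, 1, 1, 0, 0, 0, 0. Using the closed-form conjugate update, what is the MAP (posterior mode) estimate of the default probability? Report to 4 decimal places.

The Beta prior is conjugate to a Binomial/Bernoulli likelihood; the update adds successes to α and failures to β.
Posterior: Beta(α+k, β+n−k) = Beta(0.9+5, 5.2+22) = Beta(5.9, 27.2).
Mode of Beta(a,b) for a,b>1 is (a−1)/(a+b−2) = 4.9/31.1 = 0.1576.

0.1576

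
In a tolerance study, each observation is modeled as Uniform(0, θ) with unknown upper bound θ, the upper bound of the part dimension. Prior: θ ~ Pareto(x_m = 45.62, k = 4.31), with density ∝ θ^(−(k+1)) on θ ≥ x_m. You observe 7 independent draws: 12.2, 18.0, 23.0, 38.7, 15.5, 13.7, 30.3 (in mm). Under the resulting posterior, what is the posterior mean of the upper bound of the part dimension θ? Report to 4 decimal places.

50.0448

A Pareto(scale x_m, shape k) prior on the upper bound θ of Uniform(0, θ) is conjugate: posterior is Pareto(max(x_m, max xᵢ), k + n).
Sample maximum = 38.7; prior scale x_m = 45.62 → posterior scale = max = 45.62.
Posterior shape = 4.31 + 7 = 11.31.
E[θ|data] = k·x_m/(k−1) = 11.31·45.62/10.31 = 50.0448.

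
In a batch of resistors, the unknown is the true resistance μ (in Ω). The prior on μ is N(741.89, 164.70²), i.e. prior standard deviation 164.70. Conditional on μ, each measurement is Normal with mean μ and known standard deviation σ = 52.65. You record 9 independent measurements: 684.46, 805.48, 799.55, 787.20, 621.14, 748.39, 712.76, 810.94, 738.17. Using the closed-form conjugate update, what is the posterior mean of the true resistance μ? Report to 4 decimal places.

For Normal data with known variance σ², a Normal(μ₀, σ₀²) prior on μ is conjugate. Posterior precision = 1/σ₀² + n/σ²; posterior mean is the precision-weighted average of μ₀ and x̄.
Σxᵢ = 684.46 + 805.48 + 799.55 + 787.20 + 621.14 + 748.39 + 712.76 + 810.94 + 738.17 = 6708.09, so n·x̄ = 6708.09.
σ₀² = 164.70² = 27126.09, σ² = 52.65² = 2772.0225; σ² + n·σ₀² = 2772.0225 + 9·27126.09 = 246906.8325.
Posterior mean = (μ₀/σ₀² + n·x̄/σ²)/(1/σ₀² + n/σ²) = (σ²·μ₀ + σ₀²·n·x̄)/(σ² + n·σ₀²) = (2772.0225·741.89 + 27126.09·6708.09)/246906.8325 = 184020788.840625/246906.8325 = 745.3046.

745.3046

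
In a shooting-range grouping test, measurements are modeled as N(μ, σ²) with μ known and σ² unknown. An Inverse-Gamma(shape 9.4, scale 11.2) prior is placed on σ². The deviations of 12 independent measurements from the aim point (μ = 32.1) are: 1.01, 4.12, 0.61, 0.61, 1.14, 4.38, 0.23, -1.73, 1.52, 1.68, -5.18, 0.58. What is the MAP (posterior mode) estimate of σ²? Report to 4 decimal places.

2.9564

With known mean μ and an Inverse-Gamma(α, β) prior on σ², the Normal likelihood is conjugate: posterior is Inv-Gamma(α + n/2, β + Σ(xᵢ−μ)²/2).
Σ(xᵢ−μ)² = (1.01)² + (4.12)² + (0.61)² + (0.61)² + (1.14)² + (4.38)² + (0.23)² + (-1.73)² + (1.52)² + (1.68)² + (-5.18)² + (0.58)² = 74.5701.
Posterior: Inv-Gamma(9.4 + 12/2, 11.2 + 74.5701/2) = Inv-Gamma(15.40, 48.48505).
Mode = β/(α+1) = 48.48505/16.40 = 2.9564.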